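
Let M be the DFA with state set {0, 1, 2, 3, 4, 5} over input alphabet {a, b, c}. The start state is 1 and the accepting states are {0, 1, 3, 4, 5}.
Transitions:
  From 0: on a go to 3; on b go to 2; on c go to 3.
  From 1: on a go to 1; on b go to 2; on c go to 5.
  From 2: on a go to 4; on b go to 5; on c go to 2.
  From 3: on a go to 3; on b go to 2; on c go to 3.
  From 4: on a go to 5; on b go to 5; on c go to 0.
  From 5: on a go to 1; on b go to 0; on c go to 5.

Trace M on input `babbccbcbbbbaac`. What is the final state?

1 --b--> 2
2 --a--> 4
4 --b--> 5
5 --b--> 0
0 --c--> 3
3 --c--> 3
3 --b--> 2
2 --c--> 2
2 --b--> 5
5 --b--> 0
0 --b--> 2
2 --b--> 5
5 --a--> 1
1 --a--> 1
1 --c--> 5

5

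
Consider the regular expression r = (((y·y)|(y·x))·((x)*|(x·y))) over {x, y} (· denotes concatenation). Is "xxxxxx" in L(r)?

no

No split of xxxxxx into u·v has ((y·y)|(y·x)) matching u and ((x)*|(x·y)) matching v.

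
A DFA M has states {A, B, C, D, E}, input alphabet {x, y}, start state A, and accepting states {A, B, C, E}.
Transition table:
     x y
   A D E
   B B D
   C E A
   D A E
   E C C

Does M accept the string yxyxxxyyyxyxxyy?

accepted

A --y--> E
E --x--> C
C --y--> A
A --x--> D
D --x--> A
A --x--> D
D --y--> E
E --y--> C
C --y--> A
A --x--> D
D --y--> E
E --x--> C
C --x--> E
E --y--> C
C --y--> A
End in state A, which is an accepting state.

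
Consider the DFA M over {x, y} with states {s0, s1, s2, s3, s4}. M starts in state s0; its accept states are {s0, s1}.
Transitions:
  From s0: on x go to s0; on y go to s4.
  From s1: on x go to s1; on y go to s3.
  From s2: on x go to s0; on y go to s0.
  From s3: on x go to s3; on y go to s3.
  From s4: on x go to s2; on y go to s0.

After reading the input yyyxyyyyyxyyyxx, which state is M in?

s0

s0 --y--> s4
s4 --y--> s0
s0 --y--> s4
s4 --x--> s2
s2 --y--> s0
s0 --y--> s4
s4 --y--> s0
s0 --y--> s4
s4 --y--> s0
s0 --x--> s0
s0 --y--> s4
s4 --y--> s0
s0 --y--> s4
s4 --x--> s2
s2 --x--> s0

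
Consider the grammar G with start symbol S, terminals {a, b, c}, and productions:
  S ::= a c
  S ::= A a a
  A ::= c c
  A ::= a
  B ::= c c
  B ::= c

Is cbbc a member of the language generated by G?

no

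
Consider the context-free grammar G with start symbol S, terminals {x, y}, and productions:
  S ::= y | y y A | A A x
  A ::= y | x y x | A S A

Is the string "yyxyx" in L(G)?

S ⇒ yyA ⇒ yyxyx

yes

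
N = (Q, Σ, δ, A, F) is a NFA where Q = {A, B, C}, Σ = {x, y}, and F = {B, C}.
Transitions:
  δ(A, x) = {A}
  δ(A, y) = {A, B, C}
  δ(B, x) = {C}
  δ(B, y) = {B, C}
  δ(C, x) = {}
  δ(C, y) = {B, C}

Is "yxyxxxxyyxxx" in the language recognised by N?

rejected

Start: {A}
read y: {A, B, C}
read x: {A, C}
read y: {A, B, C}
read x: {A, C}
read x: {A}
read x: {A}
read x: {A}
read y: {A, B, C}
read y: {A, B, C}
read x: {A, C}
read x: {A}
read x: {A}
Reachable ∩ accepting = {} — empty.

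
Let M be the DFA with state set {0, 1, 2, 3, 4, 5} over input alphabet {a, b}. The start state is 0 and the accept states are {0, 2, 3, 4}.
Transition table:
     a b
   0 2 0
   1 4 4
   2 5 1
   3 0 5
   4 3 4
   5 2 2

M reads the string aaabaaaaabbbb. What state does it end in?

0 --a--> 2
2 --a--> 5
5 --a--> 2
2 --b--> 1
1 --a--> 4
4 --a--> 3
3 --a--> 0
0 --a--> 2
2 --a--> 5
5 --b--> 2
2 --b--> 1
1 --b--> 4
4 --b--> 4

4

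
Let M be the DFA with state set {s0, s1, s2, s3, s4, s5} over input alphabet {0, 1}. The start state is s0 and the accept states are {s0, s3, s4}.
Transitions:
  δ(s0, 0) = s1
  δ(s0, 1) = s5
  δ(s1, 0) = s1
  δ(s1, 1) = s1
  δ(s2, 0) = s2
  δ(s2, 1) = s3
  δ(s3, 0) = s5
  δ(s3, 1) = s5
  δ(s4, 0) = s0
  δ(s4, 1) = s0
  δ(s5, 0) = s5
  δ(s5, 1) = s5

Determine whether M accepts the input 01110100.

rejected

s0 --0--> s1
s1 --1--> s1
s1 --1--> s1
s1 --1--> s1
s1 --0--> s1
s1 --1--> s1
s1 --0--> s1
s1 --0--> s1
End in state s1, which is not an accepting state.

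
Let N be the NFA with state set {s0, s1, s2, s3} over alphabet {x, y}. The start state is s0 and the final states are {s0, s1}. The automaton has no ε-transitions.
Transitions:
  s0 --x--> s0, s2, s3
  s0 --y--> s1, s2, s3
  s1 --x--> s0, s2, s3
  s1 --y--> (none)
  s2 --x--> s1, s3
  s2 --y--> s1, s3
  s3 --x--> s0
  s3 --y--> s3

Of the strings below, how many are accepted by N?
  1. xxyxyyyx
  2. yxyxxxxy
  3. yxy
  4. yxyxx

xxyxyyyx: accepted
yxyxxxxy: accepted
yxy: accepted
yxyxx: accepted

4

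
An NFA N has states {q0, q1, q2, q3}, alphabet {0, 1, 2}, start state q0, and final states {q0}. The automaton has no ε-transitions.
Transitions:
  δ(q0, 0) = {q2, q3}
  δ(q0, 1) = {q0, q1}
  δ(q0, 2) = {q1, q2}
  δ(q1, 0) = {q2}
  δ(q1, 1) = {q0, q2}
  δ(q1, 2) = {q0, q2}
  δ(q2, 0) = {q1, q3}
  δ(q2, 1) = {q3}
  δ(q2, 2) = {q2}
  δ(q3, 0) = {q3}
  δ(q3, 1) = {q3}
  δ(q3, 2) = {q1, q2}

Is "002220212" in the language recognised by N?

Start: {q0}
read 0: {q2, q3}
read 0: {q1, q3}
read 2: {q0, q1, q2}
read 2: {q0, q1, q2}
read 2: {q0, q1, q2}
read 0: {q1, q2, q3}
read 2: {q0, q1, q2}
read 1: {q0, q1, q2, q3}
read 2: {q0, q1, q2}
Reachable ∩ accepting = {q0} — nonempty.

accepted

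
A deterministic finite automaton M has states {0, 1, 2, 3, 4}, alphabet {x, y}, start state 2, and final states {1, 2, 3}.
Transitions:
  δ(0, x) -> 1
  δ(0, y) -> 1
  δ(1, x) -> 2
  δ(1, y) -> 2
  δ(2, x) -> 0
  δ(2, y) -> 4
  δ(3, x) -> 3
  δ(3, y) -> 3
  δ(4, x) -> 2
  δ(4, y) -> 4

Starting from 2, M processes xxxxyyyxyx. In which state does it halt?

2

2 --x--> 0
0 --x--> 1
1 --x--> 2
2 --x--> 0
0 --y--> 1
1 --y--> 2
2 --y--> 4
4 --x--> 2
2 --y--> 4
4 --x--> 2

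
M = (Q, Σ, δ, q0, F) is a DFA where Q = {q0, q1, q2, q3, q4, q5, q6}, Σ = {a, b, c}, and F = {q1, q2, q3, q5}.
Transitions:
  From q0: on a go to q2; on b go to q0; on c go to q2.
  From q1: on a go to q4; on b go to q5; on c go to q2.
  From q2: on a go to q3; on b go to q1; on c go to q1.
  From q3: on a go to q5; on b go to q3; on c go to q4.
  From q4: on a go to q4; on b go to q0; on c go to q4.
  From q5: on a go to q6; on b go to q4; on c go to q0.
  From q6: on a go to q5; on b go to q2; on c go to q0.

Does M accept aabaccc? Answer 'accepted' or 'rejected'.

q0 --a--> q2
q2 --a--> q3
q3 --b--> q3
q3 --a--> q5
q5 --c--> q0
q0 --c--> q2
q2 --c--> q1
End in state q1, which is an accepting state.

accepted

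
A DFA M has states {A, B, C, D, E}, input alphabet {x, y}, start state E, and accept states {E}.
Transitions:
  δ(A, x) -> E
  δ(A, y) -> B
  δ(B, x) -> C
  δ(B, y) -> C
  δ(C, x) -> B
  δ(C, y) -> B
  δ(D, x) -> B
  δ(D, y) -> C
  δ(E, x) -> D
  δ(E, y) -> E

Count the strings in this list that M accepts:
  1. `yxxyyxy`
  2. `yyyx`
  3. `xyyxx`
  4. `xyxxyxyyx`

0

`yxxyyxy`: rejected
`yyyx`: rejected
`xyyxx`: rejected
`xyxxyxyyx`: rejected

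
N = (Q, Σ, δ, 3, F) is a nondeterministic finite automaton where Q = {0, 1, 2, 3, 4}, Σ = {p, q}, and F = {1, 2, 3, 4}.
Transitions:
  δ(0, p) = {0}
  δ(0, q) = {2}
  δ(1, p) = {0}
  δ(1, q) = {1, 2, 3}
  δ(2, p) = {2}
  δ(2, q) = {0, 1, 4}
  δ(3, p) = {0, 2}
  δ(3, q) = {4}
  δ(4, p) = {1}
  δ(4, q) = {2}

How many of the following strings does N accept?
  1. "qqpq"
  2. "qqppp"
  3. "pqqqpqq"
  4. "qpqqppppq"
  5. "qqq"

"qqpq": accepted
"qqppp": accepted
"pqqqpqq": accepted
"qpqqppppq": accepted
"qqq": accepted

5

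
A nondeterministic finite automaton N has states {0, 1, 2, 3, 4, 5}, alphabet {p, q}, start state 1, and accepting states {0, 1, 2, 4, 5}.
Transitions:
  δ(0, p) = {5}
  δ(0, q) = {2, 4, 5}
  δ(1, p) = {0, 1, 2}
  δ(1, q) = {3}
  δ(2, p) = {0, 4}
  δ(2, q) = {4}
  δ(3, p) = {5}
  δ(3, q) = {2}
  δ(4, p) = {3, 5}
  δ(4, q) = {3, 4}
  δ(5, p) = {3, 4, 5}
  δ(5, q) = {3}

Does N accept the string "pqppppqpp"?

accepted

Start: {1}
read p: {0, 1, 2}
read q: {2, 3, 4, 5}
read p: {0, 3, 4, 5}
read p: {3, 4, 5}
read p: {3, 4, 5}
read p: {3, 4, 5}
read q: {2, 3, 4}
read p: {0, 3, 4, 5}
read p: {3, 4, 5}
Reachable ∩ accepting = {4, 5} — nonempty.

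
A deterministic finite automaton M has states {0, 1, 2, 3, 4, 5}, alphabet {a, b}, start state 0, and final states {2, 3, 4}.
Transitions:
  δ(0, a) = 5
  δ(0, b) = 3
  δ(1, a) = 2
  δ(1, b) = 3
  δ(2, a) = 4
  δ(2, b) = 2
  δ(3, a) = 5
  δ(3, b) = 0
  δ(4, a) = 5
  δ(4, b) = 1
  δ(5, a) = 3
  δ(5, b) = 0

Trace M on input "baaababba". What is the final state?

0 --b--> 3
3 --a--> 5
5 --a--> 3
3 --a--> 5
5 --b--> 0
0 --a--> 5
5 --b--> 0
0 --b--> 3
3 --a--> 5

5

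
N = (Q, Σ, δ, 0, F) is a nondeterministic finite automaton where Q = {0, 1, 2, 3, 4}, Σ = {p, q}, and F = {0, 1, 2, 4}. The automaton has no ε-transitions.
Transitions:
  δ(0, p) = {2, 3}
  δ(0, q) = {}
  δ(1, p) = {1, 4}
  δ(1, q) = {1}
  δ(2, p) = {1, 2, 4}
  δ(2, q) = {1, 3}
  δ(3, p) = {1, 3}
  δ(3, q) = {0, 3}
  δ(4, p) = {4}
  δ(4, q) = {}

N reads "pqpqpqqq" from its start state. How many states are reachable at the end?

3

Start: {0}
read p: {2, 3}
read q: {0, 1, 3}
read p: {1, 2, 3, 4}
read q: {0, 1, 3}
read p: {1, 2, 3, 4}
read q: {0, 1, 3}
read q: {0, 1, 3}
read q: {0, 1, 3}
Final reachable set {0, 1, 3} has 3 states.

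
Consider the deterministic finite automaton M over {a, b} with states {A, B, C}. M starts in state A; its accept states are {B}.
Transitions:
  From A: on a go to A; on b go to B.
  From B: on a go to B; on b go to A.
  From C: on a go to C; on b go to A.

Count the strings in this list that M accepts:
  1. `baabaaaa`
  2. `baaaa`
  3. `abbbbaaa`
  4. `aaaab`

2

`baabaaaa`: rejected
`baaaa`: accepted
`abbbbaaa`: rejected
`aaaab`: accepted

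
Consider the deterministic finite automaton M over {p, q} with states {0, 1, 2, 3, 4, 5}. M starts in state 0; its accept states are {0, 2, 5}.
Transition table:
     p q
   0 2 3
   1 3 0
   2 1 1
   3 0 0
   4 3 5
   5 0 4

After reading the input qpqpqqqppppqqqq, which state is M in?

3

0 --q--> 3
3 --p--> 0
0 --q--> 3
3 --p--> 0
0 --q--> 3
3 --q--> 0
0 --q--> 3
3 --p--> 0
0 --p--> 2
2 --p--> 1
1 --p--> 3
3 --q--> 0
0 --q--> 3
3 --q--> 0
0 --q--> 3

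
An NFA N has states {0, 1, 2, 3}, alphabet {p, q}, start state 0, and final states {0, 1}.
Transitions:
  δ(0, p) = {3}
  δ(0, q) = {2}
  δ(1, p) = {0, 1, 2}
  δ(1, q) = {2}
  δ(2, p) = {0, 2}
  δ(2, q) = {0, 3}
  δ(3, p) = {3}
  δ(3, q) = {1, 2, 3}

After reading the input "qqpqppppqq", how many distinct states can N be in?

Start: {0}
read q: {2}
read q: {0, 3}
read p: {3}
read q: {1, 2, 3}
read p: {0, 1, 2, 3}
read p: {0, 1, 2, 3}
read p: {0, 1, 2, 3}
read p: {0, 1, 2, 3}
read q: {0, 1, 2, 3}
read q: {0, 1, 2, 3}
Final reachable set {0, 1, 2, 3} has 4 states.

4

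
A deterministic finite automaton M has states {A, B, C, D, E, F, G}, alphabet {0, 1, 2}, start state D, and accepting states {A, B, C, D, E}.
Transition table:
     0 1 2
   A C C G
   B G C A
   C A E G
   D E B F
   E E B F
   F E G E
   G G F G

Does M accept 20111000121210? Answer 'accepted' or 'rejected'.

D --2--> F
F --0--> E
E --1--> B
B --1--> C
C --1--> E
E --0--> E
E --0--> E
E --0--> E
E --1--> B
B --2--> A
A --1--> C
C --2--> G
G --1--> F
F --0--> E
End in state E, which is an accepting state.

accepted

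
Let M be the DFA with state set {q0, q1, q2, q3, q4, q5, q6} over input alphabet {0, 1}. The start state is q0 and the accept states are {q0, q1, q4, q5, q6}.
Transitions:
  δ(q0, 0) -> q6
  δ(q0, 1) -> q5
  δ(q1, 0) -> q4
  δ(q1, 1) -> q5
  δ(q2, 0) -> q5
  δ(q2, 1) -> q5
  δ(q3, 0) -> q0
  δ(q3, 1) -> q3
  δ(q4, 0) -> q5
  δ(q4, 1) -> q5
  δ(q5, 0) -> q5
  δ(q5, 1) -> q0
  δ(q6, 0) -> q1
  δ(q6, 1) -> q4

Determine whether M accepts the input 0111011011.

accepted

q0 --0--> q6
q6 --1--> q4
q4 --1--> q5
q5 --1--> q0
q0 --0--> q6
q6 --1--> q4
q4 --1--> q5
q5 --0--> q5
q5 --1--> q0
q0 --1--> q5
End in state q5, which is an accepting state.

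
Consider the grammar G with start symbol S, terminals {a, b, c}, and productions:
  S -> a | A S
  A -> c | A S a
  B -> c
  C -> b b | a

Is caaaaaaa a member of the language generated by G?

yes

S ⇒ AS ⇒ ASaS ⇒ ASaSaS ⇒ ASaSaSaS ⇒ cSaSaSaS ⇒ caaSaSaS ⇒ caaaaSaS ⇒ caaaaaaS ⇒ caaaaaaa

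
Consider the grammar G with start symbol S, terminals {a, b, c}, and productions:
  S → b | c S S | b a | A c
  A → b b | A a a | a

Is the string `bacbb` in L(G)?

no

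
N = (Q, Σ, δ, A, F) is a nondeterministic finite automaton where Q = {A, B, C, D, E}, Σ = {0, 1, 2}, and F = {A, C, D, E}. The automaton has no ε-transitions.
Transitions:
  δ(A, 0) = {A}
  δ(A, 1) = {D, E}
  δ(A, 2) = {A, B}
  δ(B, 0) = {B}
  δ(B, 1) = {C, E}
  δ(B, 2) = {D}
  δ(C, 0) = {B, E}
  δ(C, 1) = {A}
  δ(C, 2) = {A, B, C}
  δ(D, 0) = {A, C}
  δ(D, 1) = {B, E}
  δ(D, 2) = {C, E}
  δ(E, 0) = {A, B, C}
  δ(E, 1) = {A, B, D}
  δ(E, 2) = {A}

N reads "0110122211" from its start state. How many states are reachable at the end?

Start: {A}
read 0: {A}
read 1: {D, E}
read 1: {A, B, D, E}
read 0: {A, B, C}
read 1: {A, C, D, E}
read 2: {A, B, C, E}
read 2: {A, B, C, D}
read 2: {A, B, C, D, E}
read 1: {A, B, C, D, E}
read 1: {A, B, C, D, E}
Final reachable set {A, B, C, D, E} has 5 states.

5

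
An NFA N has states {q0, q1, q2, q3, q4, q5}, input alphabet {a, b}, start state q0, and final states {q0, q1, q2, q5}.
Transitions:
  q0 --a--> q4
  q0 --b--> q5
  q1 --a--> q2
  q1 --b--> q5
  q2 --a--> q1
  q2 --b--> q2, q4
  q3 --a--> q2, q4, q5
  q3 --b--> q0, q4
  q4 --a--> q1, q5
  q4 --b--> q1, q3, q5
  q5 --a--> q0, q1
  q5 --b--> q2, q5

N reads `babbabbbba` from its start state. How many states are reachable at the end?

5

Start: {q0}
read b: {q5}
read a: {q0, q1}
read b: {q5}
read b: {q2, q5}
read a: {q0, q1}
read b: {q5}
read b: {q2, q5}
read b: {q2, q4, q5}
read b: {q1, q2, q3, q4, q5}
read a: {q0, q1, q2, q4, q5}
Final reachable set {q0, q1, q2, q4, q5} has 5 states.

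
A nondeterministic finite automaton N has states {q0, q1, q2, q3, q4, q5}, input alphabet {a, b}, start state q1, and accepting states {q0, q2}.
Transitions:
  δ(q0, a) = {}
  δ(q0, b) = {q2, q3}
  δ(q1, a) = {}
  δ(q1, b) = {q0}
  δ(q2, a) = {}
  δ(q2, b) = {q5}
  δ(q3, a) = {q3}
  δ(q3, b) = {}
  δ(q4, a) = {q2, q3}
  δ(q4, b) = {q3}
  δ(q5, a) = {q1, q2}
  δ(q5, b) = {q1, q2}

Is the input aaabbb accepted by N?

rejected

Start: {q1}
read a: {}
The reachable set is empty and stays empty for the remaining 5 symbols.
Reachable ∩ accepting = {} — empty.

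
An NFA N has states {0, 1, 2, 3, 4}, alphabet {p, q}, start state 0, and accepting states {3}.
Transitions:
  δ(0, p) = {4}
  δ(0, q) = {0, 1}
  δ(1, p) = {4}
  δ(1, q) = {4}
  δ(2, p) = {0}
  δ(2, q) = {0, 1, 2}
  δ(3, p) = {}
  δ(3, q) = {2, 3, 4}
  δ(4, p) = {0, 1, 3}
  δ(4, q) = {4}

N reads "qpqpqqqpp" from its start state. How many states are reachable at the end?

Start: {0}
read q: {0, 1}
read p: {4}
read q: {4}
read p: {0, 1, 3}
read q: {0, 1, 2, 3, 4}
read q: {0, 1, 2, 3, 4}
read q: {0, 1, 2, 3, 4}
read p: {0, 1, 3, 4}
read p: {0, 1, 3, 4}
Final reachable set {0, 1, 3, 4} has 4 states.

4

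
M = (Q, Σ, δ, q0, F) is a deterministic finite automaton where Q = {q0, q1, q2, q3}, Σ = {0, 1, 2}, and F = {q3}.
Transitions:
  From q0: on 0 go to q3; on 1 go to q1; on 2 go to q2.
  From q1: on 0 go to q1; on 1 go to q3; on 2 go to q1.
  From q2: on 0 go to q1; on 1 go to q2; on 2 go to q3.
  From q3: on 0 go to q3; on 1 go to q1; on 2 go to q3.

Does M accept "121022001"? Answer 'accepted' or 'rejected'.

q0 --1--> q1
q1 --2--> q1
q1 --1--> q3
q3 --0--> q3
q3 --2--> q3
q3 --2--> q3
q3 --0--> q3
q3 --0--> q3
q3 --1--> q1
End in state q1, which is not an accepting state.

rejected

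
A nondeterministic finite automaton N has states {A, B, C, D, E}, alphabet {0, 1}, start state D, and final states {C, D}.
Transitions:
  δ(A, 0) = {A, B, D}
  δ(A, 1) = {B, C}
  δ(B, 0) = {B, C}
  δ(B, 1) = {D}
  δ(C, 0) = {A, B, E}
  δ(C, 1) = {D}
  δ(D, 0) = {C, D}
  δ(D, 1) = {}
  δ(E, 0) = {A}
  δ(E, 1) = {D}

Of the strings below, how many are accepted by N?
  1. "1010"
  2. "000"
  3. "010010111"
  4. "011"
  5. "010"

2

"1010": rejected
"000": accepted
"010010111": rejected
"011": rejected
"010": accepted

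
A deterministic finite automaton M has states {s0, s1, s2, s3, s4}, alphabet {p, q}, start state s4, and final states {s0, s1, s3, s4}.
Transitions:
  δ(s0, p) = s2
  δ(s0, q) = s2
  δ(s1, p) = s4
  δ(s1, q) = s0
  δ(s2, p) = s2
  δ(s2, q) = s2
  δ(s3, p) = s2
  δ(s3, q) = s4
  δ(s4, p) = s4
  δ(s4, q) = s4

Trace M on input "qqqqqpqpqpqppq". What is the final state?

s4 --q--> s4
s4 --q--> s4
s4 --q--> s4
s4 --q--> s4
s4 --q--> s4
s4 --p--> s4
s4 --q--> s4
s4 --p--> s4
s4 --q--> s4
s4 --p--> s4
s4 --q--> s4
s4 --p--> s4
s4 --p--> s4
s4 --q--> s4

s4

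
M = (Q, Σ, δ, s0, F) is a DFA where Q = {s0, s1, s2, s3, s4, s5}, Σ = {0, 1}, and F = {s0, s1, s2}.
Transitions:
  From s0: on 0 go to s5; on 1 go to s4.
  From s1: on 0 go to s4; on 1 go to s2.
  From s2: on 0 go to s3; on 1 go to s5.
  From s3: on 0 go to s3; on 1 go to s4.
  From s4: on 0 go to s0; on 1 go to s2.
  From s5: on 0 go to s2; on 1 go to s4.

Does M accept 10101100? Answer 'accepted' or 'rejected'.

s0 --1--> s4
s4 --0--> s0
s0 --1--> s4
s4 --0--> s0
s0 --1--> s4
s4 --1--> s2
s2 --0--> s3
s3 --0--> s3
End in state s3, which is not an accepting state.

rejected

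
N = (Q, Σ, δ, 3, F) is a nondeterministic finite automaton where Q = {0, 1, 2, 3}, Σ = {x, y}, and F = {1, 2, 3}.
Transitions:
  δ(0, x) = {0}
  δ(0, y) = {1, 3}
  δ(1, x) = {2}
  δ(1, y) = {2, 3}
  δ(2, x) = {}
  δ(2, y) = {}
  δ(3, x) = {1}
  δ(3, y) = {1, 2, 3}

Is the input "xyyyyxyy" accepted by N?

accepted

Start: {3}
read x: {1}
read y: {2, 3}
read y: {1, 2, 3}
read y: {1, 2, 3}
read y: {1, 2, 3}
read x: {1, 2}
read y: {2, 3}
read y: {1, 2, 3}
Reachable ∩ accepting = {1, 2, 3} — nonempty.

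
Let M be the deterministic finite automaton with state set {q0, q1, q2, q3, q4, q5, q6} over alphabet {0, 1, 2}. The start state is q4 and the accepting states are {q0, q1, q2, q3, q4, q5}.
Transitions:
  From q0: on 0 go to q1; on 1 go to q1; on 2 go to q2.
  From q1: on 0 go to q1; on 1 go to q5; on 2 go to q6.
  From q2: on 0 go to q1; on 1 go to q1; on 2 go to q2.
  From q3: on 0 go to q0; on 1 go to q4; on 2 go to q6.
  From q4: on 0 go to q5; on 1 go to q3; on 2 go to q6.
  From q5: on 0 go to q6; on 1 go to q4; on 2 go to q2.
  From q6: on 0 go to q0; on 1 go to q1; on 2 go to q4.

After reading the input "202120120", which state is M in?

q4 --2--> q6
q6 --0--> q0
q0 --2--> q2
q2 --1--> q1
q1 --2--> q6
q6 --0--> q0
q0 --1--> q1
q1 --2--> q6
q6 --0--> q0

q0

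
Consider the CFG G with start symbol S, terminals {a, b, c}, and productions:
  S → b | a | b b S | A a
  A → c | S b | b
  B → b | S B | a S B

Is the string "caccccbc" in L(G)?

no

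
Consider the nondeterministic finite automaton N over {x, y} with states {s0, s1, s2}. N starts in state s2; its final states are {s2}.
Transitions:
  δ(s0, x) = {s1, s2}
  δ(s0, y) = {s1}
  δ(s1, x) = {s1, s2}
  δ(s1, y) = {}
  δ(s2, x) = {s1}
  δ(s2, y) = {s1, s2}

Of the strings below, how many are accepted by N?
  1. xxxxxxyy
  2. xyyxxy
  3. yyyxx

2

xxxxxxyy: accepted
xyyxxy: rejected
yyyxx: accepted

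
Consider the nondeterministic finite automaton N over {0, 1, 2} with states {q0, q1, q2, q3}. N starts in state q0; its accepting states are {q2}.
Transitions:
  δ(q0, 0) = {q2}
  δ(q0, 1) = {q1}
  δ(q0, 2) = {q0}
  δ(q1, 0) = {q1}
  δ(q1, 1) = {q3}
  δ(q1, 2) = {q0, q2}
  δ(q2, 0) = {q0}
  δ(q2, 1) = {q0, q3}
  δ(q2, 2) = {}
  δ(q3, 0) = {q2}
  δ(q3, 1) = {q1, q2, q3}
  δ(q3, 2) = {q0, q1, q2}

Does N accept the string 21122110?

Start: {q0}
read 2: {q0}
read 1: {q1}
read 1: {q3}
read 2: {q0, q1, q2}
read 2: {q0, q2}
read 1: {q0, q1, q3}
read 1: {q1, q2, q3}
read 0: {q0, q1, q2}
Reachable ∩ accepting = {q2} — nonempty.

accepted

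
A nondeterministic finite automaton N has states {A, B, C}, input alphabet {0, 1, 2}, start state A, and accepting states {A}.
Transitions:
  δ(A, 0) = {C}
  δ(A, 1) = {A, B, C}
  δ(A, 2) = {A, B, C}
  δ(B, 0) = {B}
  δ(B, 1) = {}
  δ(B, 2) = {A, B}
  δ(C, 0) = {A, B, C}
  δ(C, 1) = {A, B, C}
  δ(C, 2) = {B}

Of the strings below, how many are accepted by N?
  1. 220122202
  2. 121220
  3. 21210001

220122202: accepted
121220: accepted
21210001: accepted

3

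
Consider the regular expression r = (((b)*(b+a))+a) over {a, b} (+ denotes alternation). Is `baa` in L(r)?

Neither ((b)*(b+a)) nor a matches baa.

no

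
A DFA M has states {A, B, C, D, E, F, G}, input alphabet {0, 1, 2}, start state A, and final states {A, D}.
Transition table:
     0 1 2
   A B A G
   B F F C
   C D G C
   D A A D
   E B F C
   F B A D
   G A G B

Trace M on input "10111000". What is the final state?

A --1--> A
A --0--> B
B --1--> F
F --1--> A
A --1--> A
A --0--> B
B --0--> F
F --0--> B

B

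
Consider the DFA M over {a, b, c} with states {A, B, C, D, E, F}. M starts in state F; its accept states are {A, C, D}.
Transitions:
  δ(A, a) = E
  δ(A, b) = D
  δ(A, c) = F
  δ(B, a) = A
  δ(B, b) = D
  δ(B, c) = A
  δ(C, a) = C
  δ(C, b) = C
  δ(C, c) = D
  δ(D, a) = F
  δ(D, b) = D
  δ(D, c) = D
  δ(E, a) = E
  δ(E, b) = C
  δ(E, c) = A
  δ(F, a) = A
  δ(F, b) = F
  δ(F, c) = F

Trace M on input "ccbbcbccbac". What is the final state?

F

F --c--> F
F --c--> F
F --b--> F
F --b--> F
F --c--> F
F --b--> F
F --c--> F
F --c--> F
F --b--> F
F --a--> A
A --c--> F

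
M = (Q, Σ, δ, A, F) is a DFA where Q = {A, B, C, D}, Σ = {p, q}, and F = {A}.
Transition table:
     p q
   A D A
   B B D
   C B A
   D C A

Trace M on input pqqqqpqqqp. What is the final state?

A --p--> D
D --q--> A
A --q--> A
A --q--> A
A --q--> A
A --p--> D
D --q--> A
A --q--> A
A --q--> A
A --p--> D

D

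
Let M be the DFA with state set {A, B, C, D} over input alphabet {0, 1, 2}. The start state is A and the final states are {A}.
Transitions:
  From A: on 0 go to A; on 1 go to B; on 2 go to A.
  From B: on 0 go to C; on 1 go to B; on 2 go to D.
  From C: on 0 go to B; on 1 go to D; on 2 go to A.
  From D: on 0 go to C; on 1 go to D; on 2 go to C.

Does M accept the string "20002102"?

accepted

A --2--> A
A --0--> A
A --0--> A
A --0--> A
A --2--> A
A --1--> B
B --0--> C
C --2--> A
End in state A, which is an accepting state.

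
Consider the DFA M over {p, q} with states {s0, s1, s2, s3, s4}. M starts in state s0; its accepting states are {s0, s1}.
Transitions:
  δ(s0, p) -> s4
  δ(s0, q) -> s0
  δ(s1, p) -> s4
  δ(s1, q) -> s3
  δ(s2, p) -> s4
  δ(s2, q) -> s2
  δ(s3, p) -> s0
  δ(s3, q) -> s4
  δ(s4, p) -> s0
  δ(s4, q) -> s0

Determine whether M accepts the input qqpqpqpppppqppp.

rejected

s0 --q--> s0
s0 --q--> s0
s0 --p--> s4
s4 --q--> s0
s0 --p--> s4
s4 --q--> s0
s0 --p--> s4
s4 --p--> s0
s0 --p--> s4
s4 --p--> s0
s0 --p--> s4
s4 --q--> s0
s0 --p--> s4
s4 --p--> s0
s0 --p--> s4
End in state s4, which is not an accepting state.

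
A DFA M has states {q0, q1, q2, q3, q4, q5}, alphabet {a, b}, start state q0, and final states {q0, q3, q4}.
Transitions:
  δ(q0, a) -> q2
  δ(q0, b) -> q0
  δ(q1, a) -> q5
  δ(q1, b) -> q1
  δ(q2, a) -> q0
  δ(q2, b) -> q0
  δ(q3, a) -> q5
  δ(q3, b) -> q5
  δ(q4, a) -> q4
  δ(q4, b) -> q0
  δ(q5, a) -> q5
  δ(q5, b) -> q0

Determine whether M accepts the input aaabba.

q0 --a--> q2
q2 --a--> q0
q0 --a--> q2
q2 --b--> q0
q0 --b--> q0
q0 --a--> q2
End in state q2, which is not an accepting state.

rejected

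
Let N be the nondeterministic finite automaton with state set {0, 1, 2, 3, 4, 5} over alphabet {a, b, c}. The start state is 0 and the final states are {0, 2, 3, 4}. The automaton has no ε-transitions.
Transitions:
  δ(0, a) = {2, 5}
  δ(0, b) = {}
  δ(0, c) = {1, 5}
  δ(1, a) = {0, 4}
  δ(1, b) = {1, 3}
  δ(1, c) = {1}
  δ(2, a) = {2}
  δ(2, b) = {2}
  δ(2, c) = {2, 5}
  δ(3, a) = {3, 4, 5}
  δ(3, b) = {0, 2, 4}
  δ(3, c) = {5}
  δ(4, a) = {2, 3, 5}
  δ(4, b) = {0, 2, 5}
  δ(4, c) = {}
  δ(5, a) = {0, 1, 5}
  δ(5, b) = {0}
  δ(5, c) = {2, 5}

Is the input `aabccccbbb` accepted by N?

Start: {0}
read a: {2, 5}
read a: {0, 1, 2, 5}
read b: {0, 1, 2, 3}
read c: {1, 2, 5}
read c: {1, 2, 5}
read c: {1, 2, 5}
read c: {1, 2, 5}
read b: {0, 1, 2, 3}
read b: {0, 1, 2, 3, 4}
read b: {0, 1, 2, 3, 4, 5}
Reachable ∩ accepting = {0, 2, 3, 4} — nonempty.

accepted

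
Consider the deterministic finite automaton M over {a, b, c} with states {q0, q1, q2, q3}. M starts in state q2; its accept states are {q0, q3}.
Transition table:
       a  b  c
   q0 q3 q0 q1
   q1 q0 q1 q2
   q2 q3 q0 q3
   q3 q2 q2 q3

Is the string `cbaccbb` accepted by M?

accepted

q2 --c--> q3
q3 --b--> q2
q2 --a--> q3
q3 --c--> q3
q3 --c--> q3
q3 --b--> q2
q2 --b--> q0
End in state q0, which is an accepting state.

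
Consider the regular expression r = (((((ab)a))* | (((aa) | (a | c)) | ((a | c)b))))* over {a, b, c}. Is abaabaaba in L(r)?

Split into 6 pieces ab · a · ab · a · ab · a; each matches ((((ab)a))*|(((aa)|(a|c))|((a|c)b))).

yes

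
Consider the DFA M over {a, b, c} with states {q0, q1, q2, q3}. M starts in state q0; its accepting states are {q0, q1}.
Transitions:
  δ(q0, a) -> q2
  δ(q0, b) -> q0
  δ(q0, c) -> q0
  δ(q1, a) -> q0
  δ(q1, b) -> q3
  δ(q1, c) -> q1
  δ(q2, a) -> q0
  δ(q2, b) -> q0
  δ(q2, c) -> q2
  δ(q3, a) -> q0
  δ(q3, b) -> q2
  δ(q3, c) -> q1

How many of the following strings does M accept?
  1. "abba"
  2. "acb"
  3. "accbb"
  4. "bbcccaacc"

3

"abba": rejected
"acb": accepted
"accbb": accepted
"bbcccaacc": accepted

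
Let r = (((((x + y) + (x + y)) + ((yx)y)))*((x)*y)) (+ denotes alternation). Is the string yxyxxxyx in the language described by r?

No split of yxyxxxyx into u·v has ((((x+y)+(x+y))+((yx)y)))* matching u and ((x)*y) matching v.

no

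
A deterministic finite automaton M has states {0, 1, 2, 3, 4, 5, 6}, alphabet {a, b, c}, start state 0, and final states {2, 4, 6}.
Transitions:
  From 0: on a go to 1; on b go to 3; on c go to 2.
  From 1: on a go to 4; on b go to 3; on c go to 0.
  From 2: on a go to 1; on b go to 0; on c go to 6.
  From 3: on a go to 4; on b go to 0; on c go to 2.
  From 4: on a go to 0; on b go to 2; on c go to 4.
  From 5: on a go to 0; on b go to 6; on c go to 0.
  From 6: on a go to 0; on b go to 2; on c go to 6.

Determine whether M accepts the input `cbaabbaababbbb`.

rejected

0 --c--> 2
2 --b--> 0
0 --a--> 1
1 --a--> 4
4 --b--> 2
2 --b--> 0
0 --a--> 1
1 --a--> 4
4 --b--> 2
2 --a--> 1
1 --b--> 3
3 --b--> 0
0 --b--> 3
3 --b--> 0
End in state 0, which is not an accepting state.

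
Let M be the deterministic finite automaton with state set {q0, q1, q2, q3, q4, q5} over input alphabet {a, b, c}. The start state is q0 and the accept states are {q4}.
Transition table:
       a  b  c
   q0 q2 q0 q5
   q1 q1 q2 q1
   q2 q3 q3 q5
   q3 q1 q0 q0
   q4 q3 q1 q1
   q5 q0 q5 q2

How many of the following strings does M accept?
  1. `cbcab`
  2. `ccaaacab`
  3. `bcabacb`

`cbcab`: rejected
`ccaaacab`: rejected
`bcabacb`: rejected

0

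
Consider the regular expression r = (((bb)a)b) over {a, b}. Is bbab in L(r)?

yes

Split as bba·b: ((bb)a) matches bba and b matches b.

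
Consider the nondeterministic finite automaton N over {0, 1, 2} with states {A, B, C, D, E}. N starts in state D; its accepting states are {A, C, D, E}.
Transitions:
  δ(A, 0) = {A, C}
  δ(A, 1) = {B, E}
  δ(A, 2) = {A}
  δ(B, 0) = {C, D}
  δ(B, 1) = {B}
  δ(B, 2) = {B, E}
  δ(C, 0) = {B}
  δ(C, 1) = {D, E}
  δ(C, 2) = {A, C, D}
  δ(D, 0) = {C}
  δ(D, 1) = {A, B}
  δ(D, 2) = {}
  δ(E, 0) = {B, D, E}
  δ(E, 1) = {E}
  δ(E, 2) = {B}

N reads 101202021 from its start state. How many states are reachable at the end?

4

Start: {D}
read 1: {A, B}
read 0: {A, C, D}
read 1: {A, B, D, E}
read 2: {A, B, E}
read 0: {A, B, C, D, E}
read 2: {A, B, C, D, E}
read 0: {A, B, C, D, E}
read 2: {A, B, C, D, E}
read 1: {A, B, D, E}
Final reachable set {A, B, D, E} has 4 states.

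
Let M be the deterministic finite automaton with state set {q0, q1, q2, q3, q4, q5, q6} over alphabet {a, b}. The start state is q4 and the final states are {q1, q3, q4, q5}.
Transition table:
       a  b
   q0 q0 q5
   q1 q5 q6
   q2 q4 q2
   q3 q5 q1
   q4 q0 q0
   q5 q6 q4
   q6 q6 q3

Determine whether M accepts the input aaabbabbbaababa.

q4 --a--> q0
q0 --a--> q0
q0 --a--> q0
q0 --b--> q5
q5 --b--> q4
q4 --a--> q0
q0 --b--> q5
q5 --b--> q4
q4 --b--> q0
q0 --a--> q0
q0 --a--> q0
q0 --b--> q5
q5 --a--> q6
q6 --b--> q3
q3 --a--> q5
End in state q5, which is an accepting state.

accepted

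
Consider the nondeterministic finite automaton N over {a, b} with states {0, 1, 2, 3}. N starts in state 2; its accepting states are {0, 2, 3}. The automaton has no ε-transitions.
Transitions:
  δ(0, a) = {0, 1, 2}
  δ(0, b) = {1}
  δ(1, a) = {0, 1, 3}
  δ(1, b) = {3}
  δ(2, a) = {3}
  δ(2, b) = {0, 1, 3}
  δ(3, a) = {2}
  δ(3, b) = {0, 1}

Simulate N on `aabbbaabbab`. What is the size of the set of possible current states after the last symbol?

Start: {2}
read a: {3}
read a: {2}
read b: {0, 1, 3}
read b: {0, 1, 3}
read b: {0, 1, 3}
read a: {0, 1, 2, 3}
read a: {0, 1, 2, 3}
read b: {0, 1, 3}
read b: {0, 1, 3}
read a: {0, 1, 2, 3}
read b: {0, 1, 3}
Final reachable set {0, 1, 3} has 3 states.

3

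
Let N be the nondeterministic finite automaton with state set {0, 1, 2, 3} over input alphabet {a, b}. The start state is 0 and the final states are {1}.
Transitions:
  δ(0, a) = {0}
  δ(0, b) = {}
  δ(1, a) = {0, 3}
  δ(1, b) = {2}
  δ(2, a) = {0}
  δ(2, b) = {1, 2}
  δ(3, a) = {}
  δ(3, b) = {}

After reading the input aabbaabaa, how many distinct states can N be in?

0

Start: {0}
read a: {0}
read a: {0}
read b: {}
The reachable set is empty and stays empty for the remaining 6 symbols.
Final reachable set {} has 0 states.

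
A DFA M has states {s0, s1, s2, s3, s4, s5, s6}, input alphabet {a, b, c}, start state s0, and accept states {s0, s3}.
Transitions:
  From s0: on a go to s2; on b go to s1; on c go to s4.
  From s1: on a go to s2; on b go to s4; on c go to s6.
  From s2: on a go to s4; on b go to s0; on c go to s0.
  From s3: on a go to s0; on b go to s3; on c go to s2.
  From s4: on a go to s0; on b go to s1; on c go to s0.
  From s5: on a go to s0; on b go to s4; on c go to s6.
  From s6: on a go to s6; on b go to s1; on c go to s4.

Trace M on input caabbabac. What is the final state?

s0

s0 --c--> s4
s4 --a--> s0
s0 --a--> s2
s2 --b--> s0
s0 --b--> s1
s1 --a--> s2
s2 --b--> s0
s0 --a--> s2
s2 --c--> s0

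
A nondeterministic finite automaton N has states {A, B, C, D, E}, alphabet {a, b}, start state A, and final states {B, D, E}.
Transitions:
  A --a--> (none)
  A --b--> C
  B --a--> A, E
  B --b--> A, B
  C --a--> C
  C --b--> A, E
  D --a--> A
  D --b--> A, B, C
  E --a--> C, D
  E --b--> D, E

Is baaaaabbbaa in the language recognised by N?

accepted

Start: {A}
read b: {C}
read a: {C}
read a: {C}
read a: {C}
read a: {C}
read a: {C}
read b: {A, E}
read b: {C, D, E}
read b: {A, B, C, D, E}
read a: {A, C, D, E}
read a: {A, C, D}
Reachable ∩ accepting = {D} — nonempty.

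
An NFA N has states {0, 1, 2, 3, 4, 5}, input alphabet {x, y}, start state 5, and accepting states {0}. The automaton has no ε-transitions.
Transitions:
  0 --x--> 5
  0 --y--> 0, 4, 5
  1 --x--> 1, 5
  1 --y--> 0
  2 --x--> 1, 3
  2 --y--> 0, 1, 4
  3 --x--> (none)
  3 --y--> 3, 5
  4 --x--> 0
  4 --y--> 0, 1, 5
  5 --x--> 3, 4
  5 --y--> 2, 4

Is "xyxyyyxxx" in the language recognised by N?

accepted

Start: {5}
read x: {3, 4}
read y: {0, 1, 3, 5}
read x: {1, 3, 4, 5}
read y: {0, 1, 2, 3, 4, 5}
read y: {0, 1, 2, 3, 4, 5}
read y: {0, 1, 2, 3, 4, 5}
read x: {0, 1, 3, 4, 5}
read x: {0, 1, 3, 4, 5}
read x: {0, 1, 3, 4, 5}
Reachable ∩ accepting = {0} — nonempty.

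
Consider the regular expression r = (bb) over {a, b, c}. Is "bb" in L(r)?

Split as b·b: b matches b and b matches b.

yes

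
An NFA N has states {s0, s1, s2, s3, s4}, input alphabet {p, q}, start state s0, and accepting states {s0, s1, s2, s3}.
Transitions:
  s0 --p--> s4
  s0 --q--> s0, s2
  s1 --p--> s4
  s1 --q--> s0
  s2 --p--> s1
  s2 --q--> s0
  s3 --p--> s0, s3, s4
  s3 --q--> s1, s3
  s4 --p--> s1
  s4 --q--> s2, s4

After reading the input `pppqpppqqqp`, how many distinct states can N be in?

2

Start: {s0}
read p: {s4}
read p: {s1}
read p: {s4}
read q: {s2, s4}
read p: {s1}
read p: {s4}
read p: {s1}
read q: {s0}
read q: {s0, s2}
read q: {s0, s2}
read p: {s1, s4}
Final reachable set {s1, s4} has 2 states.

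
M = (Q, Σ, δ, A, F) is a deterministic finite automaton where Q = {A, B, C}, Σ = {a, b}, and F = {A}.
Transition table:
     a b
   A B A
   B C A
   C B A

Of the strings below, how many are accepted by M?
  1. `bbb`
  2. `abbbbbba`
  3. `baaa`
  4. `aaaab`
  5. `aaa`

2

`bbb`: accepted
`abbbbbba`: rejected
`baaa`: rejected
`aaaab`: accepted
`aaa`: rejected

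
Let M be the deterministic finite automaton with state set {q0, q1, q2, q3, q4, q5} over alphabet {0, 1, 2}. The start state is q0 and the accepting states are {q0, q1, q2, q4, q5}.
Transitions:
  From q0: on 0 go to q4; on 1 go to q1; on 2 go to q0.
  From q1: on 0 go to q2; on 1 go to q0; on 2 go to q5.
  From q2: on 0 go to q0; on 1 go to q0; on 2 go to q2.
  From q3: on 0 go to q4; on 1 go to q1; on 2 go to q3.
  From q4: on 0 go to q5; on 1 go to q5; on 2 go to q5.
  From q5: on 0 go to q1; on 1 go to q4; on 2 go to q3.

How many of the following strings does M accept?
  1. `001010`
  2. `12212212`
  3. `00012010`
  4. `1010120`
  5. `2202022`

4

`001010`: accepted
`12212212`: accepted
`00012010`: accepted
`1010120`: accepted
`2202022`: rejected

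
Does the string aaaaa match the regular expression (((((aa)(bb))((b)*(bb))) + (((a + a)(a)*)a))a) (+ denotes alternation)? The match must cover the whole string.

yes

Split as aaaa·a: ((((aa)(bb))((b)*(bb)))+(((a+a)(a)*)a)) matches aaaa and a matches a.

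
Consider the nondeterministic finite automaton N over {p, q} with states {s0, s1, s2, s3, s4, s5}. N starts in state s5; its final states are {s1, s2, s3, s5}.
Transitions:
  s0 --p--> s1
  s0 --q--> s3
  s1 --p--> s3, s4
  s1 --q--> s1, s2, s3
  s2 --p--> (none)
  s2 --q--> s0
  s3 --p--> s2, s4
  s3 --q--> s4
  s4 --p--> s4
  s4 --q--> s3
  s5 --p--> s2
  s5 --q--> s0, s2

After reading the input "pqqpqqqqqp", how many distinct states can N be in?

2

Start: {s5}
read p: {s2}
read q: {s0}
read q: {s3}
read p: {s2, s4}
read q: {s0, s3}
read q: {s3, s4}
read q: {s3, s4}
read q: {s3, s4}
read q: {s3, s4}
read p: {s2, s4}
Final reachable set {s2, s4} has 2 states.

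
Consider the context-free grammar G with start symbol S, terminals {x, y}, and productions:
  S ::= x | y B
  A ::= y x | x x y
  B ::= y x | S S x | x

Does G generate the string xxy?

no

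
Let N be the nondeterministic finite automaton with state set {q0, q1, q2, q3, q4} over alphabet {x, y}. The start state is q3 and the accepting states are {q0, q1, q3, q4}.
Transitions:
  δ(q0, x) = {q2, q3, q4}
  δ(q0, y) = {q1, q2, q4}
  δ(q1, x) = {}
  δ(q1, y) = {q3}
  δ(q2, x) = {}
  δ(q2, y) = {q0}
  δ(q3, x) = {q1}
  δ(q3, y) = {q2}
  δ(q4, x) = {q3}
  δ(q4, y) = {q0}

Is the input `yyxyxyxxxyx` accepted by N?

accepted

Start: {q3}
read y: {q2}
read y: {q0}
read x: {q2, q3, q4}
read y: {q0, q2}
read x: {q2, q3, q4}
read y: {q0, q2}
read x: {q2, q3, q4}
read x: {q1, q3}
read x: {q1}
read y: {q3}
read x: {q1}
Reachable ∩ accepting = {q1} — nonempty.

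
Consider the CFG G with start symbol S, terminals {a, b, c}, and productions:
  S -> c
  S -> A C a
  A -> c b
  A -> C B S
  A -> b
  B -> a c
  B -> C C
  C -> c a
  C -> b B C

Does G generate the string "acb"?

no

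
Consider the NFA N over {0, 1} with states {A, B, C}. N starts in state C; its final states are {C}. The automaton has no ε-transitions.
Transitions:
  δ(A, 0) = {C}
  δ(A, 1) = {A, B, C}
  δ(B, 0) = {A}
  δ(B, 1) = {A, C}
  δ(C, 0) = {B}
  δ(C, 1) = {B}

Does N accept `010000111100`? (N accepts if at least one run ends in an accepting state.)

Start: {C}
read 0: {B}
read 1: {A, C}
read 0: {B, C}
read 0: {A, B}
read 0: {A, C}
read 0: {B, C}
read 1: {A, B, C}
read 1: {A, B, C}
read 1: {A, B, C}
read 1: {A, B, C}
read 0: {A, B, C}
read 0: {A, B, C}
Reachable ∩ accepting = {C} — nonempty.

accepted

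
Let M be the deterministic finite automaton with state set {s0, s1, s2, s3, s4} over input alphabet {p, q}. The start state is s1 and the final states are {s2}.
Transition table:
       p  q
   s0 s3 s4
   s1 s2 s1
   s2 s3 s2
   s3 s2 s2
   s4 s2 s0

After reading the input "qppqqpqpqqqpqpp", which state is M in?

s1 --q--> s1
s1 --p--> s2
s2 --p--> s3
s3 --q--> s2
s2 --q--> s2
s2 --p--> s3
s3 --q--> s2
s2 --p--> s3
s3 --q--> s2
s2 --q--> s2
s2 --q--> s2
s2 --p--> s3
s3 --q--> s2
s2 --p--> s3
s3 --p--> s2

s2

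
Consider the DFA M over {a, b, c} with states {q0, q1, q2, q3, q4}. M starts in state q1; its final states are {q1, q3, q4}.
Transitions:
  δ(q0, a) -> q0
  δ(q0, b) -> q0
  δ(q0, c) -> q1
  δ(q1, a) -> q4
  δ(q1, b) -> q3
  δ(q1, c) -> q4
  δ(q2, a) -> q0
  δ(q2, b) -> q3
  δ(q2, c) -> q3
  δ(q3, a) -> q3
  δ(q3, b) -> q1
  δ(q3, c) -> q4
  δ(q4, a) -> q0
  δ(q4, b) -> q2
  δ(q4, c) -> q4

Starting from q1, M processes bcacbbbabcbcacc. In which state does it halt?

q1 --b--> q3
q3 --c--> q4
q4 --a--> q0
q0 --c--> q1
q1 --b--> q3
q3 --b--> q1
q1 --b--> q3
q3 --a--> q3
q3 --b--> q1
q1 --c--> q4
q4 --b--> q2
q2 --c--> q3
q3 --a--> q3
q3 --c--> q4
q4 --c--> q4

q4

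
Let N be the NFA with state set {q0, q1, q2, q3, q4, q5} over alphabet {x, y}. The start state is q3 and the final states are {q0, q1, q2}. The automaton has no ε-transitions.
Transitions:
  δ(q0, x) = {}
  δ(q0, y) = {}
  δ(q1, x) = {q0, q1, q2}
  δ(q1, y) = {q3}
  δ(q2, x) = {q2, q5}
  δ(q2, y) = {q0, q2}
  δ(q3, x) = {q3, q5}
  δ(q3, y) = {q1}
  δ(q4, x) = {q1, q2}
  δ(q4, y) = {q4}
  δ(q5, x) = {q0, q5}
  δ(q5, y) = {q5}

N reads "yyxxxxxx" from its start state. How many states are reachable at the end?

3

Start: {q3}
read y: {q1}
read y: {q3}
read x: {q3, q5}
read x: {q0, q3, q5}
read x: {q0, q3, q5}
read x: {q0, q3, q5}
read x: {q0, q3, q5}
read x: {q0, q3, q5}
Final reachable set {q0, q3, q5} has 3 states.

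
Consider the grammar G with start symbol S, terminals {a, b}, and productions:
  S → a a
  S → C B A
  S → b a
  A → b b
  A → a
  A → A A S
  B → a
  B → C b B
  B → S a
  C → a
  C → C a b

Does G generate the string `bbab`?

no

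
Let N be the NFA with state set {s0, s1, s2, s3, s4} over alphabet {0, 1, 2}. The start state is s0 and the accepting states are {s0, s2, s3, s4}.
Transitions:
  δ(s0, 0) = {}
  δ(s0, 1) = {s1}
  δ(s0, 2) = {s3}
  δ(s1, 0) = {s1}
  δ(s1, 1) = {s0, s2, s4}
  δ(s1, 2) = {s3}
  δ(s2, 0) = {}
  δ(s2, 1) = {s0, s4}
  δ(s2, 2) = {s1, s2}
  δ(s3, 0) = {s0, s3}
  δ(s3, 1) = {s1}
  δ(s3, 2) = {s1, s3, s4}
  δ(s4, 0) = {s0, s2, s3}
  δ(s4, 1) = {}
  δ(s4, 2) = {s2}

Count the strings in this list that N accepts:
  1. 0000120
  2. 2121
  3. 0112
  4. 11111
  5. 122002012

0000120: rejected
2121: rejected
0112: rejected
11111: accepted
122002012: accepted

2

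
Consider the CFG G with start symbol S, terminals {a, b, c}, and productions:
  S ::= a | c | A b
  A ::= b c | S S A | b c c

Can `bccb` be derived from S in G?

yes

S ⇒ Ab ⇒ bccb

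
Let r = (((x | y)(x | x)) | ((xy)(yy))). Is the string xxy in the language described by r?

no

Neither ((x|y)(x|x)) nor ((xy)(yy)) matches xxy.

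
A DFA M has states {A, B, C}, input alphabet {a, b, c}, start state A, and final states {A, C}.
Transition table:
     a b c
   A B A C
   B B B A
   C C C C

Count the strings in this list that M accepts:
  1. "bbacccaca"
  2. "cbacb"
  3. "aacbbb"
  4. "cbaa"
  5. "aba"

"bbacccaca": accepted
"cbacb": accepted
"aacbbb": accepted
"cbaa": accepted
"aba": rejected

4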